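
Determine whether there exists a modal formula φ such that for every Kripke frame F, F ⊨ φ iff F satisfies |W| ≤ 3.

Modal frame validity is preserved under disjoint unions.
Any modal formula valid on each of 4 disjoint one-world frames is valid on their disjoint union (validity is preserved under disjoint unions). Each one-world frame has |W|=1≤3, but the union has |W|=4.
So no modal formula (or set of formulas) defines exactly the |W|≤3 frames.

No — not modally definable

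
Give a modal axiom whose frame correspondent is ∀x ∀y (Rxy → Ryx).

This is symmetry; the standard corresponding axiom is B: ψ → □◇ψ.
Suppose ψ→□◇ψ is valid. Take Rxy and set V(ψ)={x}. Then ψ at x, so □◇ψ at x, so ◇ψ at y, so some z with Ryz has ψ; z=x, i.e. Ryx.

ψ → □◇ψ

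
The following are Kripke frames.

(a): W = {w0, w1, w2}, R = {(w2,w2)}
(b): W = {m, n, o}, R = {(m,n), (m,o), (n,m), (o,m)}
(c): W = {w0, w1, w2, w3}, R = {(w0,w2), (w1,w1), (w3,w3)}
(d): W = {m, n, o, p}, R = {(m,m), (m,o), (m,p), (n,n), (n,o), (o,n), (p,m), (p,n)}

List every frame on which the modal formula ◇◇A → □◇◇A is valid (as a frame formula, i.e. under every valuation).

Frame correspondent (Sahlqvist): ∀x ∀y ∀z ((xR²y ∧ xRz) → ∃w (y = w ∧ zR²w)) — i.e. a generalized confluence (Geach) condition.
(a): holds.
(b): fails — mR²m, mRn but no w with m=w and nR²w.
(c): holds.
(d): fails — mR²m, mRo but no w with m=w and oR²w.

(a), (c)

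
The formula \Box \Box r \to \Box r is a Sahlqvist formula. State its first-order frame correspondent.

This is the C4 axiom.
It corresponds to density: \forall x \forall y (Rxy \to \exists z (Rxz \wedge Rzy)).

density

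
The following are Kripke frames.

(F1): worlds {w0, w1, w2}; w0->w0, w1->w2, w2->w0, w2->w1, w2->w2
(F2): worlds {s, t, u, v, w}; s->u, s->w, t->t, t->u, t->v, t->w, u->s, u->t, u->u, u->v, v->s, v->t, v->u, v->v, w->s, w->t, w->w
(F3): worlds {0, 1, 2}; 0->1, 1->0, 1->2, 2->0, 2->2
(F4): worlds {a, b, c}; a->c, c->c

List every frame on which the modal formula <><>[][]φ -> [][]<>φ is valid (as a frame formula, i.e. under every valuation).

Frame correspondent (Sahlqvist): forall x forall y forall z ((x R^2 y & x R^2 z) -> exists w (y R^2 w & zRw)) — i.e. a generalized confluence (Geach) condition.
(F1): fails — w1R²w0, w1R²w1 but no w with w0R²w and w1Rw.
(F2): ✓.
(F3): fails — 0R²0, 0R²0 but no w with 0R²w and 0Rw.
(F4): ✓.
Valid on: (F2), (F4).

(F2), (F4)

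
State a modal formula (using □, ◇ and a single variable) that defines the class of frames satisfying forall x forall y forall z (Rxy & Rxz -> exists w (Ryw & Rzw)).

This is convergence; the standard corresponding axiom is .2: ◇□r → □◇r.
Suppose ◇□r→□◇r is valid. Take Rxy, Rxz and set V(r)={w : Ryw}. Then □r at y so ◇□r at x, so □◇r at x, so ◇r at z, giving w with Rzw and Ryw.

◇□r → □◇r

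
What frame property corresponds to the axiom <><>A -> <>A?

This schema is equivalent to the 4 axiom □A → □□A.
It corresponds to transitivity: forall x forall y forall z (Rxy & Ryz -> Rxz).

Transitivity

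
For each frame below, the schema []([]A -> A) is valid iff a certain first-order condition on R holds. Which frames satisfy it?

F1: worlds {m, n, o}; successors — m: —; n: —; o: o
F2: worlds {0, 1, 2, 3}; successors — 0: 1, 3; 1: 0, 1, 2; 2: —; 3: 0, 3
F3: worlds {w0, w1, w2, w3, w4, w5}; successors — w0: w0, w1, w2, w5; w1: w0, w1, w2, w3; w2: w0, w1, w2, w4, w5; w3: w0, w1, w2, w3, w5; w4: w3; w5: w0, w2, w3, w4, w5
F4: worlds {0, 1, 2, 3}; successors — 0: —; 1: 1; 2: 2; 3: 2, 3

The schema corresponds to shift-reflexivity: forall x forall y (Rxy -> Ryy).
F1: holds.
F2: fails — R10 but not R00.
F3: fails — Rw2w4 but not Rw4w4.
F4: holds.
Valid on: F1, F4.

F1, F4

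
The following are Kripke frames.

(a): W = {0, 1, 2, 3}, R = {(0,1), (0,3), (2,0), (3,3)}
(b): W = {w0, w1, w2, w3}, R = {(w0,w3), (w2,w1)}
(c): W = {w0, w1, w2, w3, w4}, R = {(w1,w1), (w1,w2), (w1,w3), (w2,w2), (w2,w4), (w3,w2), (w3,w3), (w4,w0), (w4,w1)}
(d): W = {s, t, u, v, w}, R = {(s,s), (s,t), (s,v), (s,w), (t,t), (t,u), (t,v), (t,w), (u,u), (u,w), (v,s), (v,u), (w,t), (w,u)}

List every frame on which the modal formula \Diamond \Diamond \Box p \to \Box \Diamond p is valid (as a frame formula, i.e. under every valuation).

Frame correspondent (Sahlqvist): \forall x \forall y \forall z ((x R^2 y \wedge xRz) \to \exists w (yRw \wedge zRw)) — i.e. a generalized confluence (Geach) condition.
(a): fails — 0R²3, 0R1 but no w with 3Rw and 1Rw.
(b): holds.
(c): fails — w1R²w4, w1Rw2 but no w with w4Rw and w2Rw.
(d): holds.

(b), (d)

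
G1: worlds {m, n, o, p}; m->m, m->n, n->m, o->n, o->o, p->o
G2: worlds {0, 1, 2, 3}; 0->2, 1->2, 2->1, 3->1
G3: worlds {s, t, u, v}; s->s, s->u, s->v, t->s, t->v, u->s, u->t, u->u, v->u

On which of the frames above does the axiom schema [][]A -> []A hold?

The schema corresponds to density: forall x forall y (Rxy -> exists z (Rxz & Rzy)).
G1: ✓.
G2: fails — R12 but no z with R1z and Rz2.
G3: ✓.
Valid on: G1, G3.

G1, G3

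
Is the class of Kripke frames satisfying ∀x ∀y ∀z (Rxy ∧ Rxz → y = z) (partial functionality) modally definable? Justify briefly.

The condition is partial functionality. A defining modal formula is ◇p → □p.
Suppose ◇p→□p is valid. Take Rxy, Rxz and set V(p)={y}. Then ◇p at x, so □p at x, so p at z, i.e. z=y.

Definable; ◇p → □p defines it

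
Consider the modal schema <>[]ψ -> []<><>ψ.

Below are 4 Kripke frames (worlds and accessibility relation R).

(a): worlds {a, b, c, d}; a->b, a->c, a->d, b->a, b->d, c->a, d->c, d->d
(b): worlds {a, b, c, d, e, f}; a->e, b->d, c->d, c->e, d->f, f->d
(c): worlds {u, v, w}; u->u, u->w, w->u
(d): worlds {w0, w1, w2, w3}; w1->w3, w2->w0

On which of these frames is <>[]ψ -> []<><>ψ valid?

This is the axiom for a generalized confluence (Geach) condition; its first-order frame correspondent is forall x forall y forall z ((xRy & xRz) -> exists w (yRw & z R^2 w)).
(a): fails — aRc, aRb but no w with cRw and bR²w.
(b): fails — aRe, aRe but no w with eRw and eR²w.
(c): condition met.
(d): fails — w1Rw3, w1Rw3 but no w with w3Rw and w3R²w.
Valid on: (c).

(c)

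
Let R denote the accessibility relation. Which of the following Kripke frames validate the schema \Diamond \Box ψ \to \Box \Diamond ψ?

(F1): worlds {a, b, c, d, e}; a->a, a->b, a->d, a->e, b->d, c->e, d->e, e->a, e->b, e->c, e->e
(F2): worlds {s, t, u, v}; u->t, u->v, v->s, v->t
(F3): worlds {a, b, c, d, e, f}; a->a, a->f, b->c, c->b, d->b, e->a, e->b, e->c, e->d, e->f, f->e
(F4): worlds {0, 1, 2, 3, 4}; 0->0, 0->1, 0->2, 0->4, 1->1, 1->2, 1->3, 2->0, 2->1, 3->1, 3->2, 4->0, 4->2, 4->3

Frame correspondent (Sahlqvist): \forall x \forall y \forall z (Rxy \wedge Rxz \to \exists w (Ryw \wedge Rzw)) — i.e. convergence.
(F1): fails — Rab and Rae but b and e have no common successor.
(F2): fails — Ruv and Rut but v and t have no common successor.
(F3): fails — Raa and Raf but a and f have no common successor.
(F4): satisfies the condition.
Valid on: (F4).

(F4)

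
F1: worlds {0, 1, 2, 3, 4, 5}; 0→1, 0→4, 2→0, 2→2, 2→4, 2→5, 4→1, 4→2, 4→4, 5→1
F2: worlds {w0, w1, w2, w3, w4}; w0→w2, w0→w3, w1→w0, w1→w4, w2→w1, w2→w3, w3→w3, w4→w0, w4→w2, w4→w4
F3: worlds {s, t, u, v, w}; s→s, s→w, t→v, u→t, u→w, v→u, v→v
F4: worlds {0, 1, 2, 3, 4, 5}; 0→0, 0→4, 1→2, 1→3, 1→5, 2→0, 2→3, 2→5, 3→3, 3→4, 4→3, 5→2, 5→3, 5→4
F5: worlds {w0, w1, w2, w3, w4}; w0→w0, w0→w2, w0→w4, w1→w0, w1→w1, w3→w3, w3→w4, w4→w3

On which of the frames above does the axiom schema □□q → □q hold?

F5

The schema corresponds to density: ∀x ∀y (Rxy → ∃z (Rxz ∧ Rzy)).
F1: fails — R51 but no z with R5z and Rz1.
F2: fails — Rw0w2 but no z with Rw0z and Rzw2.
F3: fails — Ruw but no z with Ruz and Rzw.
F4: fails — R25 but no z with R2z and Rz5.
F5: satisfies the condition.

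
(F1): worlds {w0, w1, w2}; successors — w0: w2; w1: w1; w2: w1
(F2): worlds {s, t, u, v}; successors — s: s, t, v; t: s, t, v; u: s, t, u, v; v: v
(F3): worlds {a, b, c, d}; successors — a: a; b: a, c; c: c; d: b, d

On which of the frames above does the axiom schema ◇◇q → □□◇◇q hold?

The schema corresponds to a generalized confluence (Geach) condition: ∀x ∀y ∀z ((xR²y ∧ xR²z) → ∃w (y = w ∧ zR²w)).
(F1): condition met.
(F2): fails — sR²s, sR²v but no w with s=w and vR²w.
(F3): fails — bR²a, bR²c but no w with a=w and cR²w.
Valid on: (F1).

(F1)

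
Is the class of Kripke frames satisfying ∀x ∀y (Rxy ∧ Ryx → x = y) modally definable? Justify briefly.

No

If a class were modally definable it would be closed under surjective bounded morphisms (Goldblatt–Thomason).
The 8-cycle (worlds w0,w1,w2,w3,w4,w5,w6,w7 with w0→w1→w2→w3→w4→w5→w6→w7→w0) is antisymmetric. Sending even-indexed worlds to a and odd-indexed worlds to b is a surjective bounded morphism onto the two-world frame with a↔b, which is not antisymmetric.
Hence antisymmetry is not modally definable.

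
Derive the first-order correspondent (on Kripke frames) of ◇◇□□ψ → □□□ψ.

∀x ∀y ∀z ((xR²y ∧ xR³z) → ∃w (yR²w ∧ z = w))

This is a Sahlqvist (Geach-type) schema ◇^2□^2ψ → □^3◇^0ψ.
Minimal-valuation argument: fix x; take any y with xR^2y and any z with xR^3z. Set V(ψ) to the set of worlds R-reachable from y in exactly 2 steps. Then □^2ψ holds at y, so the antecedent holds at x; validity forces ◇^0ψ at z, giving a w with zR^0w and yR^2w.
First-order correspondent: ∀x ∀y ∀z ((xR²y ∧ xR³z) → ∃w (yR²w ∧ z = w)).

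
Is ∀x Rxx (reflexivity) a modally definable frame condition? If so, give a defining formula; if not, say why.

Yes: it is reflexivity, defined by the T schema □q → q.
Suppose □q→q is valid. At any x set V(q)={w : Rxw}. Then □q holds at x, so q holds at x, i.e. Rxx.

Yes — defined by □q → q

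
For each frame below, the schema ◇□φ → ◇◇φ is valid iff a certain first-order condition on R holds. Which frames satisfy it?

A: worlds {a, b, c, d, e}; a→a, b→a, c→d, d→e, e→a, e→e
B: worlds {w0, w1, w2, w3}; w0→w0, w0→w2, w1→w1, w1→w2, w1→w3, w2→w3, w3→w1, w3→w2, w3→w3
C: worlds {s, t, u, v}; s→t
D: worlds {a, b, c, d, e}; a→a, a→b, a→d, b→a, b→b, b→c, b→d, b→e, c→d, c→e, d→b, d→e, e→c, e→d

A, B, D

This is the axiom for a generalized confluence (Geach) condition; its first-order frame correspondent is ∀x ∀y (xRy → ∃w (yRw ∧ xR²w)).
A: ✓.
B: ✓.
C: fails — sRt but no w with tRw and sR²w.
D: ✓.
Valid on: A, B, D.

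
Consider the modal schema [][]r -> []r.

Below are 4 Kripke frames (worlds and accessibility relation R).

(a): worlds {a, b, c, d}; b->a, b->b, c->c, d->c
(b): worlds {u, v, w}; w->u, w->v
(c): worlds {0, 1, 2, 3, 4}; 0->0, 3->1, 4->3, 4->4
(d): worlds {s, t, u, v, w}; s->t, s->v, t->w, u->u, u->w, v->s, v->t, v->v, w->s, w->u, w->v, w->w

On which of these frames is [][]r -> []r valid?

This is the axiom for density; its first-order frame correspondent is forall x forall y (Rxy -> exists z (Rxz & Rzy)).
(a): holds.
(b): fails — Rwu but no z with Rwz and Rzu.
(c): fails — R31 but no z with R3z and Rz1.
(d): holds.

(a), (d)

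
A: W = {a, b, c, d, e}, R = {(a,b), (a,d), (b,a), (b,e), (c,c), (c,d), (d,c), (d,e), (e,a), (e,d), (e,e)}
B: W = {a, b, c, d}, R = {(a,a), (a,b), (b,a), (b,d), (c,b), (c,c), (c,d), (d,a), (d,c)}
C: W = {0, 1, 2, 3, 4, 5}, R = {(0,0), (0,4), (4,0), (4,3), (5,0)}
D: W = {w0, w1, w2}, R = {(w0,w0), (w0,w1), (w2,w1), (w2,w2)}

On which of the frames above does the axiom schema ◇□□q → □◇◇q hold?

The schema corresponds to a generalized confluence (Geach) condition: ∀x ∀y ∀z ((xRy ∧ xRz) → ∃w (yR²w ∧ zR²w)).
A: holds.
B: holds.
C: fails — 4R0, 4R3 but no w with 0R²w and 3R²w.
D: fails — w0Rw0, w0Rw1 but no w with w0R²w and w1R²w.
Valid on: A, B.

A, B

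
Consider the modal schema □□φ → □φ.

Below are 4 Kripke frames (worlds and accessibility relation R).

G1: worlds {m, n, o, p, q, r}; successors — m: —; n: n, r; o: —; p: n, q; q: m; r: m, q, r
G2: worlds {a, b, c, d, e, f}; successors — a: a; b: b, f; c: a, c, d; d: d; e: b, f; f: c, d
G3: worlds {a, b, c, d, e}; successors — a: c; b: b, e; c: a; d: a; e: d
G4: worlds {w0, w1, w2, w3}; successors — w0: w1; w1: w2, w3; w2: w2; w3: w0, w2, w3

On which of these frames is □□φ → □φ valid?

G2

Frame correspondent (Sahlqvist): ∀x ∀y (Rxy → ∃z (Rxz ∧ Rzy)) — i.e. density.
G1: fails — Rqm but no z with Rqz and Rzm.
G2: ✓.
G3: fails — Red but no z with Rez and Rzd.
G4: fails — Rw0w1 but no z with Rw0z and Rzw1.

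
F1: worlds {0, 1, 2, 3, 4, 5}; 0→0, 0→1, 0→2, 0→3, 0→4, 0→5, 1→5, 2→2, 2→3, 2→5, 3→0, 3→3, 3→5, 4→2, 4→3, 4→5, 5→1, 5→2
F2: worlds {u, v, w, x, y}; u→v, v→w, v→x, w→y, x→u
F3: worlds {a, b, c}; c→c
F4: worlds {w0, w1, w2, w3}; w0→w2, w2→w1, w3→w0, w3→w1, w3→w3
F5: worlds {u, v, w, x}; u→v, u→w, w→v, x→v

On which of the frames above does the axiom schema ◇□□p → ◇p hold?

The schema corresponds to a generalized confluence (Geach) condition: ∀x ∀y (xRy → ∃w (yR²w ∧ xRw)).
F1: ✓.
F2: fails — uRv but no t with vR²t and uRt.
F3: ✓.
F4: fails — w0Rw2 but no w with w2R²w and w0Rw.
F5: fails — uRv but no t with vR²t and uRt.
Valid on: F1, F3.

F1, F3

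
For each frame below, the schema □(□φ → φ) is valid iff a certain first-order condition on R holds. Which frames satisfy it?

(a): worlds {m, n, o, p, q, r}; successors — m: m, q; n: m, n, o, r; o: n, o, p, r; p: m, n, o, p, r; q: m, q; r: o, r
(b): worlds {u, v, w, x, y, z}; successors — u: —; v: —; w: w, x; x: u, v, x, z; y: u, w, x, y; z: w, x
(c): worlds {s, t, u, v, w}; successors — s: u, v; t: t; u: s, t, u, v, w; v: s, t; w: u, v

(a)

This is the axiom for shift-reflexivity; its first-order frame correspondent is ∀x ∀y (Rxy → Ryy).
(a): ✓.
(b): fails — Rxu but not Ruu.
(c): fails — Ruv but not Rvv.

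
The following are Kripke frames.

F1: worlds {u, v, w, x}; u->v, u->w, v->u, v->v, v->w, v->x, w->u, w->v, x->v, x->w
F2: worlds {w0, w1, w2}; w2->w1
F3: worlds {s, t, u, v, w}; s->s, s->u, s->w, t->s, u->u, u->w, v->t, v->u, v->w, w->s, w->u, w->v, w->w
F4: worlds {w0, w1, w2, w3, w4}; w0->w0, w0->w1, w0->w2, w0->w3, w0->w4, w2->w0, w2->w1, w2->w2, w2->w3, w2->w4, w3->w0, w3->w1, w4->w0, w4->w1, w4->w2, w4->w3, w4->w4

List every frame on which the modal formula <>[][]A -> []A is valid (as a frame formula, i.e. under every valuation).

Frame correspondent (Sahlqvist): forall x forall y forall z ((xRy & xRz) -> exists w (y R^2 w & z = w)) — i.e. a generalized confluence (Geach) condition.
F1: holds.
F2: fails — w2Rw1, w2Rw1 but no w with w1R²w and w1=w.
F3: fails — vRt, vRt but no w* with tR²w* and t=w*.
F4: fails — w0Rw1, w0Rw0 but no w with w1R²w and w0=w.
Valid on: F1.

F1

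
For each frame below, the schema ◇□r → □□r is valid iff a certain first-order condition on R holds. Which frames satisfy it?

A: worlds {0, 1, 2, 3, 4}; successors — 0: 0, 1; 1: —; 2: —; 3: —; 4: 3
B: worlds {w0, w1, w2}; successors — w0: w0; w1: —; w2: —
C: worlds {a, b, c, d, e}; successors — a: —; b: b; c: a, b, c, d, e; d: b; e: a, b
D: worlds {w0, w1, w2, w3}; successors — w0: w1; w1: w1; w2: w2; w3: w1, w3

The schema corresponds to a generalized confluence (Geach) condition: ∀x ∀y ∀z ((xRy ∧ xR²z) → ∃w (yRw ∧ z = w)).
A: fails — 0R1, 0R²0 but no w with 1Rw and 0=w.
B: condition met.
C: fails — cRa, cR²a but no w with aRw and a=w.
D: fails — w3Rw1, w3R²w3 but no w with w1Rw and w3=w.
Valid on: B.

B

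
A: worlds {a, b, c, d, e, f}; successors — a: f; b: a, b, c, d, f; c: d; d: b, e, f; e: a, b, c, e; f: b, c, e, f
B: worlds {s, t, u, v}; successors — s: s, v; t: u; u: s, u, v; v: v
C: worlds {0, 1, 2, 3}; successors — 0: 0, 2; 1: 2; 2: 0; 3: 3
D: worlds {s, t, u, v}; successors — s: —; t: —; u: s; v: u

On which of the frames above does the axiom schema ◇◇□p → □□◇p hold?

Frame correspondent (Sahlqvist): ∀x ∀y ∀z ((xR²y ∧ xR²z) → ∃w (yRw ∧ zRw)) — i.e. a generalized confluence (Geach) condition.
A: fails — aR²c, aR²e but no w with cRw and eRw.
B: ✓.
C: ✓.
D: fails — vR²s, vR²s but no w with sRw and sRw.
Valid on: B, C.

B, C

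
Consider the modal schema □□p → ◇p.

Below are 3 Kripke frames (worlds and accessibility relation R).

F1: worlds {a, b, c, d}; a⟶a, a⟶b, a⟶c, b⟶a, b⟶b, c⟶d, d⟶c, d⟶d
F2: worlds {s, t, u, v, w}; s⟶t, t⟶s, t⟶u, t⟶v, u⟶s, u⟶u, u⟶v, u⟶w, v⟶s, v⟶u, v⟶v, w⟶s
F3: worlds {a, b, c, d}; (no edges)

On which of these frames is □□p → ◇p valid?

F1

The schema corresponds to a generalized confluence (Geach) condition: ∀x ∃w (xR²w ∧ xRw).
F1: holds.
F2: fails — at s but no w* with sR²w* and sRw*.
F3: fails — at a but no w with aR²w and aRw.
Valid on: F1.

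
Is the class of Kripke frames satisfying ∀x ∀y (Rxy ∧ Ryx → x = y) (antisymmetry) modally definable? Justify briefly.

Modal frame validity is preserved under surjective bounded morphisms.
The 6-cycle (worlds s,t,u,v,w,x with s→t→u→v→w→x→s) is antisymmetric. Sending even-indexed worlds to a and odd-indexed worlds to b is a surjective bounded morphism onto the two-world frame with a↔b, which is not antisymmetric.
So the class is not modally definable.

No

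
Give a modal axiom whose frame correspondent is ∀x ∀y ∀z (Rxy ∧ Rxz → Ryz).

This is the Euclidean property; the standard corresponding axiom is 5: ◇p → □◇p.

◇p → □◇p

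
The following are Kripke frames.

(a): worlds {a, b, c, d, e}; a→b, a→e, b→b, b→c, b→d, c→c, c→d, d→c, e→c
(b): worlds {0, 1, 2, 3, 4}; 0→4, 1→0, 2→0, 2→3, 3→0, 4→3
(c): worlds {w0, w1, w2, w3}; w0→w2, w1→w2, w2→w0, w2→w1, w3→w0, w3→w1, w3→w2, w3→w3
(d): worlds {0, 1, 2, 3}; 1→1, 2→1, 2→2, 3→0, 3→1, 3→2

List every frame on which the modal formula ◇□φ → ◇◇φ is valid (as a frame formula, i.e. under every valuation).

(a), (b), (c)

This is the axiom for a generalized confluence (Geach) condition; its first-order frame correspondent is ∀x ∀y (xRy → ∃w (yRw ∧ xR²w)).
(a): ✓.
(b): ✓.
(c): ✓.
(d): fails — 3R0 but no w with 0Rw and 3R²w.
Valid on: (a), (b), (c).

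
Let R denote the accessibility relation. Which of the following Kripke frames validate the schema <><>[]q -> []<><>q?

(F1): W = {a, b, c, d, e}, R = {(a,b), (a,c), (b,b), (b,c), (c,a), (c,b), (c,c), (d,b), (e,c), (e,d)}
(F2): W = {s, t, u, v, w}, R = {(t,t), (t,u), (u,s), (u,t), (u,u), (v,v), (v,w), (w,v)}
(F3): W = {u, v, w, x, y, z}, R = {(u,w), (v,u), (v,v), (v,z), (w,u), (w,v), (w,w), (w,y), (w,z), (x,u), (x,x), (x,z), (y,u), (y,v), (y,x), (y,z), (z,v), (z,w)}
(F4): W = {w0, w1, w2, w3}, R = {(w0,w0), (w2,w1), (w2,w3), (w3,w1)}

Frame correspondent (Sahlqvist): forall x forall y forall z ((x R^2 y & xRz) -> exists w (yRw & z R^2 w)) — i.e. a generalized confluence (Geach) condition.
(F1): holds.
(F2): fails — tR²s, tRt but no w* with sRw* and tR²w*.
(F3): holds.
(F4): fails — w2R²w1, w2Rw1 but no w with w1Rw and w1R²w.
Valid on: (F1), (F3).

(F1), (F3)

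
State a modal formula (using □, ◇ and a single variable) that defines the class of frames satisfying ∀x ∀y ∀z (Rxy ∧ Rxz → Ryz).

This is the Euclidean property; the standard corresponding axiom is 5: ◇ψ → □◇ψ.

◇ψ → □◇ψ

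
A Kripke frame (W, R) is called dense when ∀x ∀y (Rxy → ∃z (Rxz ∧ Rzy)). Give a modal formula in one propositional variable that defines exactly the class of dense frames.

The condition is density. The C4 schema □□p → □p defines it.
Suppose □□p→□p is valid. Take Rxy and set V(p)={w : xR²w}. Then □□p at x, so □p at x, so p at y, i.e. ∃z(Rxz∧Rzy).

□□p → □p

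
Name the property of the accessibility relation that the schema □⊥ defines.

□⊥ is valid iff no world has any successor (otherwise □⊥ fails at any world with one).

emptiness of R: ∀x ∀y ¬Rxy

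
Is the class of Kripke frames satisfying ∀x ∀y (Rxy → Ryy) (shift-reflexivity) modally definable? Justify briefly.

Yes: it is shift-reflexivity, defined by the T□ schema □(□r → r).
Suppose □(□r→r) is valid. Take Rxy and set V(r)={w : Ryw}. Then at y, □r holds; since □(□r→r) at x, □r→r at y, so r at y, i.e. Ryy.

Yes, by □(□r → r)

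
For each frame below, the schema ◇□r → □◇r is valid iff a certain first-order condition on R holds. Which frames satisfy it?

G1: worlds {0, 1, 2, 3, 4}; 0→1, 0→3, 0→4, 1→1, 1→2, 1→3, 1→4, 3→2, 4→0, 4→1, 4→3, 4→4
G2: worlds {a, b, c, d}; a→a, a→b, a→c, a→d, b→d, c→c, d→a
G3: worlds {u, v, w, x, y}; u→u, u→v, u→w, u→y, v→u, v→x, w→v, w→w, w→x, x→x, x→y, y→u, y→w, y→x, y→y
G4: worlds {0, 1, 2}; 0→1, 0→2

The schema corresponds to convergence: ∀x ∀y ∀z (Rxy ∧ Rxz → ∃w (Ryw ∧ Rzw)).
G1: fails — R04 and R03 but 4 and 3 have no common successor.
G2: fails — Rab and Rac but b and c have no common successor.
G3: holds.
G4: fails — R01 and R01 but 1 and 1 have no common successor.

G3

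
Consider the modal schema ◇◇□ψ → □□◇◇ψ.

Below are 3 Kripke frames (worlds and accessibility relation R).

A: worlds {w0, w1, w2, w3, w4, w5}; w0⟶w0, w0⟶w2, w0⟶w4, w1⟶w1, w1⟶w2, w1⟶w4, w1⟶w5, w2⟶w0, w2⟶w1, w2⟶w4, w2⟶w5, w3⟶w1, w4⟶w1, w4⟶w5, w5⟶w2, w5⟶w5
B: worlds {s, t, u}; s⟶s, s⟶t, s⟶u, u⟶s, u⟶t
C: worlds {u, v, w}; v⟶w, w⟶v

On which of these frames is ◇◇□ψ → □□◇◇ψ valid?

A

The schema corresponds to a generalized confluence (Geach) condition: ∀x ∀y ∀z ((xR²y ∧ xR²z) → ∃w (yRw ∧ zR²w)).
A: condition met.
B: fails — sR²s, sR²t but no w with sRw and tR²w.
C: fails — vR²v, vR²v but no t with vRt and vR²t.
Valid on: A.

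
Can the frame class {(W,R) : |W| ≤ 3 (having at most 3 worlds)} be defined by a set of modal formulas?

Not definable by any modal formula

If a class were modally definable it would be closed under disjoint unions (Goldblatt–Thomason).
Any modal formula valid on each of 4 disjoint one-world frames is valid on their disjoint union (validity is preserved under disjoint unions). Each one-world frame has |W|=1≤3, but the union has |W|=4.
So no modal formula (or set of formulas) defines exactly the |W|≤3 frames.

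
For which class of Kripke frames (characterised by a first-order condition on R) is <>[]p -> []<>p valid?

Convergence

Suppose ◇□p→□◇p is valid. Take Rxy, Rxz and set V(p)={w : Ryw}. Then □p at y so ◇□p at x, so □◇p at x, so ◇p at z, giving w with Rzw and Ryw.
Conversely, any frame satisfying forall x forall y forall z (Rxy & Rxz -> exists w (Ryw & Rzw)) validates the schema.
Frame condition: forall x forall y forall z (Rxy & Rxz -> exists w (Ryw & Rzw)).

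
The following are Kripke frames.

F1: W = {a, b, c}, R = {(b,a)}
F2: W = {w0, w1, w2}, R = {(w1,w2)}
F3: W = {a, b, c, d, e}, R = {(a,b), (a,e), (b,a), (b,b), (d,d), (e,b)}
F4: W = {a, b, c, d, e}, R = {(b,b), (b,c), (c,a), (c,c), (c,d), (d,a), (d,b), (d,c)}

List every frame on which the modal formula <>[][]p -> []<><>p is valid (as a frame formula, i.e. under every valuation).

Frame correspondent (Sahlqvist): forall x forall y forall z ((xRy & xRz) -> exists w (y R^2 w & z R^2 w)) — i.e. a generalized confluence (Geach) condition.
F1: fails — bRa, bRa but no w with aR²w and aR²w.
F2: fails — w1Rw2, w1Rw2 but no w with w2R²w and w2R²w.
F3: satisfies the condition.
F4: fails — cRa, cRa but no w with aR²w and aR²w.
Valid on: F3.

F3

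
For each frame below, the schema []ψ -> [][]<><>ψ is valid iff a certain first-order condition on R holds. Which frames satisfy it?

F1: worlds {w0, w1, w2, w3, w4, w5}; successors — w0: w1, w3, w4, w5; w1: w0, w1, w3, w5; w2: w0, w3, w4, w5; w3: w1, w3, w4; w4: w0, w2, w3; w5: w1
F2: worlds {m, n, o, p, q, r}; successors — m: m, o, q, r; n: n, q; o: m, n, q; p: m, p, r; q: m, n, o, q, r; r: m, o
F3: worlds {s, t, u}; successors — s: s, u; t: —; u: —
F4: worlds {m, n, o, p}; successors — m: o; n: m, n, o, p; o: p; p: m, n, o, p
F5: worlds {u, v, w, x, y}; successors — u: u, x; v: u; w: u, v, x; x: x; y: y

F1, F2, F4

This is the axiom for a generalized confluence (Geach) condition; its first-order frame correspondent is forall x forall z (x R^2 z -> exists w (xRw & z R^2 w)).
F1: ✓.
F2: ✓.
F3: fails — sR²u but no w with sRw and uR²w.
F4: ✓.
F5: fails — vR²x but no t with vRt and xR²t.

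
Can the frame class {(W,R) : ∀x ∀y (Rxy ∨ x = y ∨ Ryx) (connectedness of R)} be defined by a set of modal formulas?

No

Any modally definable frame class is closed under disjoint unions.
Take 3 disjoint single-world reflexive frames: each is trivially connected, but their disjoint union has 3 worlds with no edge between distinct components, so it is not connected.
So no modal formula (or set of formulas) defines exactly the connected frames.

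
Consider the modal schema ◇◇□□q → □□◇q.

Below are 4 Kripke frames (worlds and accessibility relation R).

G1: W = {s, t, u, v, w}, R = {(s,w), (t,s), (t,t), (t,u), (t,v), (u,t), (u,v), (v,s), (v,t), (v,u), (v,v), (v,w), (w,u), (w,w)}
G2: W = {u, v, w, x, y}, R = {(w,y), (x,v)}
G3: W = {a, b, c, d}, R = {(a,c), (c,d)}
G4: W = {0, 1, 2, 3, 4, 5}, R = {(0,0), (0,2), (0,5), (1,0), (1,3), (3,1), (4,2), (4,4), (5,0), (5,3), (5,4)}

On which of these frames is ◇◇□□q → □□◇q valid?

Frame correspondent (Sahlqvist): ∀x ∀y ∀z ((xR²y ∧ xR²z) → ∃w (yR²w ∧ zRw)) — i.e. a generalized confluence (Geach) condition.
G1: fails — tR²s, tR²u but no w* with sR²w* and uRw*.
G2: holds.
G3: fails — aR²d, aR²d but no w with dR²w and dRw.
G4: fails — 0R²0, 0R²2 but no w with 0R²w and 2Rw.

G2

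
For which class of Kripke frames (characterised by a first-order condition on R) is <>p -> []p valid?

partial functionality

Suppose ◇p→□p is valid. Take Rxy, Rxz and set V(p)={y}. Then ◇p at x, so □p at x, so p at z, i.e. z=y.
Conversely, on a frame with partial functionality the schema holds at every world under every valuation.
So the correspondent is partial functionality.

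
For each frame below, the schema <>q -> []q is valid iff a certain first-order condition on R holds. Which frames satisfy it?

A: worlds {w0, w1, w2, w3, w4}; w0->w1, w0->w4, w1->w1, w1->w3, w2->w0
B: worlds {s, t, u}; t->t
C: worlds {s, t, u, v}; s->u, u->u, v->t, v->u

The schema corresponds to partial functionality: forall x forall y forall z (Rxy & Rxz -> y = z).
A: fails — w0 sees both w1 and w4.
B: condition met.
C: fails — v sees both t and u.

B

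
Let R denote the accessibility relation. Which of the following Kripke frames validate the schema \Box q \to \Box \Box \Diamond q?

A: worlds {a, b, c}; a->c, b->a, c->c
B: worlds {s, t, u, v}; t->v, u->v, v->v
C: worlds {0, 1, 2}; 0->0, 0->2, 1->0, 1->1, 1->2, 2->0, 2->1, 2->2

This is the axiom for a generalized confluence (Geach) condition; its first-order frame correspondent is \forall x \forall z (x R^2 z \to \exists w (xRw \wedge zRw)).
A: fails — bR²c but no w with bRw and cRw.
B: holds.
C: holds.
Valid on: B, C.

B, C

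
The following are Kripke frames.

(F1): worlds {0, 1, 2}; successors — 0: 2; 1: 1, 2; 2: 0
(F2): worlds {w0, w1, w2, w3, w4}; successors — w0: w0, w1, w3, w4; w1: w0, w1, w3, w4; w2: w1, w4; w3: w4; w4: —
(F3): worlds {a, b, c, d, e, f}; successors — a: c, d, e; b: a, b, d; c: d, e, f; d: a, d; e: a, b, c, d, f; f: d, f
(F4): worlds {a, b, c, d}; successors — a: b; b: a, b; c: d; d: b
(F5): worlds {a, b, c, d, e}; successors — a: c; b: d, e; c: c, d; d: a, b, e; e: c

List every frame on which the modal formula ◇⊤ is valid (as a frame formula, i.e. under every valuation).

This is the axiom for seriality; its first-order frame correspondent is ∀x ∃y Rxy.
(F1): satisfies the condition.
(F2): fails — world w4 has no successor.
(F3): satisfies the condition.
(F4): satisfies the condition.
(F5): satisfies the condition.
Valid on: (F1), (F3), (F4), (F5).

(F1), (F3), (F4), (F5)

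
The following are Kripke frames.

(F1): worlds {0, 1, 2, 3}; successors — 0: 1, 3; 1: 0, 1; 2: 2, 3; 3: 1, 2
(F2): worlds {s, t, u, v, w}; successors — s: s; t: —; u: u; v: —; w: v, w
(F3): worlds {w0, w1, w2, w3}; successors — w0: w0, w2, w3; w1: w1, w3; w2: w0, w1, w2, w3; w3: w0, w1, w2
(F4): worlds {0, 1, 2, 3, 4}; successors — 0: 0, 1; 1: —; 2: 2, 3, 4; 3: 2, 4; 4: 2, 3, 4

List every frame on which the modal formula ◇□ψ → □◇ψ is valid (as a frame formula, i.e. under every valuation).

(F3)

This is the axiom for convergence; its first-order frame correspondent is ∀x ∀y ∀z (Rxy ∧ Rxz → ∃w (Ryw ∧ Rzw)).
(F1): fails — R32 and R31 but 2 and 1 have no common successor.
(F2): fails — Rww and Rwv but w and v have no common successor.
(F3): satisfies the condition.
(F4): fails — R00 and R01 but 0 and 1 have no common successor.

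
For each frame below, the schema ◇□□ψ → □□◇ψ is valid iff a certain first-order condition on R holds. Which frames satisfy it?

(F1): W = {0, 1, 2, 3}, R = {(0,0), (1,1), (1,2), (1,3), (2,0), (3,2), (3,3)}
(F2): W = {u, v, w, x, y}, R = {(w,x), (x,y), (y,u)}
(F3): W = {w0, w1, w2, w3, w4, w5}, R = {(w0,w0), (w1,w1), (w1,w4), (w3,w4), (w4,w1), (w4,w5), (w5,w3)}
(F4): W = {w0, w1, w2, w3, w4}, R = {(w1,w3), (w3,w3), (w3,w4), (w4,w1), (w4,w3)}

The schema corresponds to a generalized confluence (Geach) condition: ∀x ∀y ∀z ((xRy ∧ xR²z) → ∃w (yR²w ∧ zRw)).
(F1): fails — 1R2, 1R²1 but no w with 2R²w and 1Rw.
(F2): fails — xRy, xR²u but no t with yR²t and uRt.
(F3): fails — w1Rw1, w1R²w5 but no w with w1R²w and w5Rw.
(F4): condition met.

(F4)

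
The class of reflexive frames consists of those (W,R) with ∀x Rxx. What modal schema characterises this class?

This is reflexivity; the standard corresponding axiom is T: □s → s.

□s → s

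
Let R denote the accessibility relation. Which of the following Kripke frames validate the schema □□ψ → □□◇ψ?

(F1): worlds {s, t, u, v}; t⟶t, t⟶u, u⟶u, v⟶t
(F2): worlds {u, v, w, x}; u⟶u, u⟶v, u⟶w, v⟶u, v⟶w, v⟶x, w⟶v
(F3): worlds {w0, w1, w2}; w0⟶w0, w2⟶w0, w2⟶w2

This is the axiom for a generalized confluence (Geach) condition; its first-order frame correspondent is ∀x ∀z (xR²z → ∃w (xR²w ∧ zRw)).
(F1): condition met.
(F2): fails — uR²x but no t with uR²t and xRt.
(F3): condition met.
Valid on: (F1), (F3).

(F1), (F3)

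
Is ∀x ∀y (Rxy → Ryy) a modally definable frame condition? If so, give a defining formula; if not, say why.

Yes: it is shift-reflexivity, defined by the T□ schema □(□q → q).
Suppose □(□q→q) is valid. Take Rxy and set V(q)={w : Ryw}. Then at y, □q holds; since □(□q→q) at x, □q→q at y, so q at y, i.e. Ryy.

Yes, by □(□q → q)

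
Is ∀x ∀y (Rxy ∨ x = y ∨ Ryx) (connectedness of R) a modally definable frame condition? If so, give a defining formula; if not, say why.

Modal frame validity is preserved under disjoint unions.
Take 2 disjoint single-world reflexive frames: each is trivially connected, but their disjoint union has 2 worlds with no edge between distinct components, so it is not connected.
Hence connectedness of R is not modally definable.

Not definable by any modal formula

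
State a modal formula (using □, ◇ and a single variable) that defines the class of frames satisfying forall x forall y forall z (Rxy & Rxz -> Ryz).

◇p → □◇p

The condition is the Euclidean property. The 5 schema ◇p → □◇p defines it.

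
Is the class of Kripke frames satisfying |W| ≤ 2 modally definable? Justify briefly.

Not modally definable

Any modally definable frame class is closed under disjoint unions.
Any modal formula valid on each of 3 disjoint one-world frames is valid on their disjoint union (validity is preserved under disjoint unions). Each one-world frame has |W|=1≤2, but the union has |W|=3.
So the class is not modally definable.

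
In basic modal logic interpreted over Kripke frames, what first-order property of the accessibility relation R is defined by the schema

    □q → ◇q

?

Suppose □q→◇q is valid. At any x set V(q)=W. Then □q at x, so ◇q at x, so x has a successor.
The converse is a direct semantic check.
Frame condition: ∀x ∃y Rxy.

Seriality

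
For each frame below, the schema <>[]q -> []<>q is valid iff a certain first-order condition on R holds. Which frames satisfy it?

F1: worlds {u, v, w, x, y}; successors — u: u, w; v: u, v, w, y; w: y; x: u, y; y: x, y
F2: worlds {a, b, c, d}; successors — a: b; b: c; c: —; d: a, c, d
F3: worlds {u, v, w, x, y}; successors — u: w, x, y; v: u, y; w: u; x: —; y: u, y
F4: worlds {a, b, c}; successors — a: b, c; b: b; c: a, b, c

F4

This is the axiom for convergence; its first-order frame correspondent is forall x forall y forall z (Rxy & Rxz -> exists w (Ryw & Rzw)).
F1: fails — Ruw and Ruu but w and u have no common successor.
F2: fails — Rbc and Rbc but c and c have no common successor.
F3: fails — Ruw and Rux but w and x have no common successor.
F4: ✓.
Valid on: F4.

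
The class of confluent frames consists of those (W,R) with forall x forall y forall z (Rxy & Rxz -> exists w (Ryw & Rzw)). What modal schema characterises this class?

A defining formula is ◇□r → □◇r (the .2 axiom).

◇□r → □◇r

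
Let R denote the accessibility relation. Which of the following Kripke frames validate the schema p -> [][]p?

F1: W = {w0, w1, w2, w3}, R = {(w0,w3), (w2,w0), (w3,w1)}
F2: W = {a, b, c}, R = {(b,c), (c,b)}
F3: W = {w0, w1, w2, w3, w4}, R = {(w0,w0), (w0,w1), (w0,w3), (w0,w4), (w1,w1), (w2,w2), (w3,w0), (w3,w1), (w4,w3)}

F2

The schema corresponds to a generalized confluence (Geach) condition: forall x forall z (x R^2 z -> exists w (x = w & z = w)).
F1: fails — w0R²w1 but w0 ≠ w1.
F2: satisfies the condition.
F3: fails — w0R²w1 but w0 ≠ w1.
Valid on: F2.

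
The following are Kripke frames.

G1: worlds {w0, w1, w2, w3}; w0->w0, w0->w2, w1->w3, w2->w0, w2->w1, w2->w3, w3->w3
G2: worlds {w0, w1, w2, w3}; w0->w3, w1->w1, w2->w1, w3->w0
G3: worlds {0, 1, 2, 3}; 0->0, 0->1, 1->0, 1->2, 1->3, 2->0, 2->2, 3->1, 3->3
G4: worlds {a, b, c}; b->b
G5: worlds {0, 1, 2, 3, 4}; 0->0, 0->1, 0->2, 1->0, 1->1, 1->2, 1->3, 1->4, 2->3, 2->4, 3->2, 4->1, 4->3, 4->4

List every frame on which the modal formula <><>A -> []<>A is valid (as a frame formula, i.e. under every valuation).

The schema corresponds to a generalized confluence (Geach) condition: forall x forall y forall z ((x R^2 y & xRz) -> exists w (y = w & zRw)).
G1: fails — w0R²w1, w0Rw0 but no w with w1=w and w0Rw.
G2: condition met.
G3: fails — 0R²1, 0R1 but no w with 1=w and 1Rw.
G4: condition met.
G5: fails — 0R²0, 0R2 but no w with 0=w and 2Rw.

G2, G4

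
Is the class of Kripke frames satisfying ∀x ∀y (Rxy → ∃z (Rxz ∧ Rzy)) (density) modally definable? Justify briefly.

Definable; □□p → □p defines it

This is a Sahlqvist condition; the C4 axiom □□p → □p defines it.
Suppose □□p→□p is valid. Take Rxy and set V(p)={w : xR²w}. Then □□p at x, so □p at x, so p at y, i.e. ∃z(Rxz∧Rzy).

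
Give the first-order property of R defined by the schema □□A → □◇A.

∀x ∀z (xRz → ∃w (xR²w ∧ zRw))

This is a Sahlqvist (Geach-type) schema ◇^0□^2A → □^1◇^1A.
Minimal-valuation argument: fix x; take any y with xR^0y and any z with xR^1z. Set V(A) to the set of worlds R-reachable from y in exactly 2 steps. Then □^2A holds at y, so the antecedent holds at x; validity forces ◇^1A at z, giving a w with zR^1w and yR^2w.
First-order correspondent: ∀x ∀z (xRz → ∃w (xR²w ∧ zRw)).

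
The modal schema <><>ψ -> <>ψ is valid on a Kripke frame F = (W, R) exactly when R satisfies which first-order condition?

This is a form of the 4 axiom.
It corresponds to transitivity: forall x forall y forall z (Rxy & Ryz -> Rxz).

transitivity: forall x forall y forall z (Rxy & Ryz -> Rxz)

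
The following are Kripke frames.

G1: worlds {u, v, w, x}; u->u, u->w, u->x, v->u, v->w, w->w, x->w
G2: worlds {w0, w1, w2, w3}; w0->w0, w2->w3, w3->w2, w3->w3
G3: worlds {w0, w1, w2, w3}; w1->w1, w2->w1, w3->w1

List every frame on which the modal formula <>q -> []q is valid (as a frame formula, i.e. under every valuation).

Frame correspondent (Sahlqvist): forall x forall y forall z (Rxy & Rxz -> y = z) — i.e. partial functionality.
G1: fails — u sees both u and w.
G2: fails — w3 sees both w2 and w3.
G3: condition met.

G3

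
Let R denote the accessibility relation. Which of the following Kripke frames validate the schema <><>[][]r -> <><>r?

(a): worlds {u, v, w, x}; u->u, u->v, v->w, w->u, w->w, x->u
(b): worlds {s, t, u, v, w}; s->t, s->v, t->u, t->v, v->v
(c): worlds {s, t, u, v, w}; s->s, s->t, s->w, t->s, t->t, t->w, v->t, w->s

(a), (c)

This is the axiom for a generalized confluence (Geach) condition; its first-order frame correspondent is forall x forall y (x R^2 y -> exists w (y R^2 w & x R^2 w)).
(a): condition met.
(b): fails — sR²u but no w* with uR²w* and sR²w*.
(c): condition met.
Valid on: (a), (c).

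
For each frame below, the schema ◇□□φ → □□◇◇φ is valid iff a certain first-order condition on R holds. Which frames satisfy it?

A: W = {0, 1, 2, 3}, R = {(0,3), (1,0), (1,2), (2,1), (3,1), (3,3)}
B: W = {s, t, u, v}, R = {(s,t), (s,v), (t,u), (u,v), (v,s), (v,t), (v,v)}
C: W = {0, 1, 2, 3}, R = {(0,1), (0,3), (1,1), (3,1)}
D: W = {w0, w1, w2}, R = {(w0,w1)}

Frame correspondent (Sahlqvist): ∀x ∀y ∀z ((xRy ∧ xR²z) → ∃w (yR²w ∧ zR²w)) — i.e. a generalized confluence (Geach) condition.
A: fails — 1R2, 1R²1 but no w with 2R²w and 1R²w.
B: ✓.
C: ✓.
D: ✓.

B, C, D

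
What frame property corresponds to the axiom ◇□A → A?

This is frame-equivalent to A → □◇A (substitute ¬A for A and contrapose).
Suppose A→□◇A is valid. Take Rxy and set V(A)={x}. Then A at x, so □◇A at x, so ◇A at y, so some z with Ryz has A; z=x, i.e. Ryx.

Symmetry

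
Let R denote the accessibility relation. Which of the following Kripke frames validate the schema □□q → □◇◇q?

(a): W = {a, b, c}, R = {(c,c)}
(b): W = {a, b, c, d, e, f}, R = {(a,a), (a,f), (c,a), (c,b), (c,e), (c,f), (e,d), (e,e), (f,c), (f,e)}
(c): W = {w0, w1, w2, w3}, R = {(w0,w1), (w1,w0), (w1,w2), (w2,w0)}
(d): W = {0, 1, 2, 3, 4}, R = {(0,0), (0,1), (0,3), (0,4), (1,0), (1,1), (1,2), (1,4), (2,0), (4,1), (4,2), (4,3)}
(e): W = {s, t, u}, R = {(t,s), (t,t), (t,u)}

(a)

This is the axiom for a generalized confluence (Geach) condition; its first-order frame correspondent is ∀x ∀z (xRz → ∃w (xR²w ∧ zR²w)).
(a): condition met.
(b): fails — cRb but no w with cR²w and bR²w.
(c): fails — w2Rw0 but no w with w2R²w and w0R²w.
(d): fails — 0R3 but no w with 0R²w and 3R²w.
(e): fails — tRs but no w with tR²w and sR²w.
Valid on: (a).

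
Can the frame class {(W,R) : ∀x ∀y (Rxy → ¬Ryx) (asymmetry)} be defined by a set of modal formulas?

If a class were modally definable it would be closed under surjective bounded morphisms (Goldblatt–Thomason).
The 3-cycle (worlds a,b,c with a→b→c→a) is asymmetric. Mapping every world to a single reflexive point • is a surjective bounded morphism, and the reflexive point is not asymmetric (R•• but asymmetry requires ¬R••).
Hence asymmetry is not modally definable.

Not modally definable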